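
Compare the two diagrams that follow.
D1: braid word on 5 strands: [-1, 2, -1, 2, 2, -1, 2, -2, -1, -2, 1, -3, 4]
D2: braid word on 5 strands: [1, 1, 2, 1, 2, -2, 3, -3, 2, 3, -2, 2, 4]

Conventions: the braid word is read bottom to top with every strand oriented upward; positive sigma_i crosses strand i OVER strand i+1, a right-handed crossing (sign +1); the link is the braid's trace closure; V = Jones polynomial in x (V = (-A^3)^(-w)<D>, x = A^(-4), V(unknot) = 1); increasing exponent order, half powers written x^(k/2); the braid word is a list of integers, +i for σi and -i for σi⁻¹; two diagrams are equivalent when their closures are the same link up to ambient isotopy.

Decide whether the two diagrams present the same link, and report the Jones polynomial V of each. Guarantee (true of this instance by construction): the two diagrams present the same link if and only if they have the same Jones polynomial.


equivalent: no
D1 (bracket A^-9 + 2A^-1 - A^3 + A^7 - A^11; 13 crossings at w = -1): V = x^(-7/2) - x^(-5/2) + x^(-3/2) - 2x^(-1/2) - x^(3/2)
V(D2) = -x^(3/2) - x^(7/2) + x^(9/2) - x^(11/2)  [13 crossings, <D> = A^-1 - A^3 + A^7 + A^15, w = +7]
observation: 2 classes among 2 diagrams; unequal V(x) rules out equality


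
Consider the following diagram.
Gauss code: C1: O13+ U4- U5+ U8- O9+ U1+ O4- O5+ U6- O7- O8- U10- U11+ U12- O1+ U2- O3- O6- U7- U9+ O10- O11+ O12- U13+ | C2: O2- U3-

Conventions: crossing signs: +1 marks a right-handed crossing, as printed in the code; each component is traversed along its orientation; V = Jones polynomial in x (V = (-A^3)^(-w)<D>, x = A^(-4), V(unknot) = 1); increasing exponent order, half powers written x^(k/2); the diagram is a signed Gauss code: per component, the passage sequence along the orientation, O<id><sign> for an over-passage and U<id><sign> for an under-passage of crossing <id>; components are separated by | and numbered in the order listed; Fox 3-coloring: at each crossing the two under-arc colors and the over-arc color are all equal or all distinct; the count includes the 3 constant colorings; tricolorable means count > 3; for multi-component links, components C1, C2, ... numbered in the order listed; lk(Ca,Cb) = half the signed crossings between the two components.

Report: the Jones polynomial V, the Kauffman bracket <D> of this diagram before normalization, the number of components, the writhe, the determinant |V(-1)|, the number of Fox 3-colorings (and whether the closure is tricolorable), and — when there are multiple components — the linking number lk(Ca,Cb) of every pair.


Jones polynomial: V(x) = -x^(-5/2) - x^(-1/2)
<D> = A^-7 + A; writhe -3
components 2, writhe -3 (13 crossings)
linking number lk(C1,C2) = -1
3-colorings: 3 of 3^13, det 2 — not tricolorable
note: w = -3 (over 13 crossings) is diagram-only; (-A^3)^(3) removes it from V


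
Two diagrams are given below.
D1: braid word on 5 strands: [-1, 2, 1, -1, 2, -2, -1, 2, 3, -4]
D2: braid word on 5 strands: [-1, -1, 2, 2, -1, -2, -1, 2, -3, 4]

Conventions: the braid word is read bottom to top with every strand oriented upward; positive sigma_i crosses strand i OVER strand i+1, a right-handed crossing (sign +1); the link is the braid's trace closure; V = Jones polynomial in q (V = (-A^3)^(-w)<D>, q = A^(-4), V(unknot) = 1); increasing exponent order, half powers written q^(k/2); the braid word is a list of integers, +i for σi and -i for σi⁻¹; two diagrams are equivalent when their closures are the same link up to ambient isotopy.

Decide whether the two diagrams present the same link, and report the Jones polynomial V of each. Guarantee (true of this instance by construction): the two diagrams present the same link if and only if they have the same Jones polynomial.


equivalent: no
D1 (bracket A^-8 - A^-4 + 1 - A^4 + A^8; 10 crossings at w = 0): V = q^-2 - q^-1 + 1 - q + q^2
V(D2) = -q^-4 + q^-3 + q^-1  (w -2, c 10, <D> = A^-2 + A^6 - A^10)
key observation: comparing 2 Jones polynomials yields 2 groups


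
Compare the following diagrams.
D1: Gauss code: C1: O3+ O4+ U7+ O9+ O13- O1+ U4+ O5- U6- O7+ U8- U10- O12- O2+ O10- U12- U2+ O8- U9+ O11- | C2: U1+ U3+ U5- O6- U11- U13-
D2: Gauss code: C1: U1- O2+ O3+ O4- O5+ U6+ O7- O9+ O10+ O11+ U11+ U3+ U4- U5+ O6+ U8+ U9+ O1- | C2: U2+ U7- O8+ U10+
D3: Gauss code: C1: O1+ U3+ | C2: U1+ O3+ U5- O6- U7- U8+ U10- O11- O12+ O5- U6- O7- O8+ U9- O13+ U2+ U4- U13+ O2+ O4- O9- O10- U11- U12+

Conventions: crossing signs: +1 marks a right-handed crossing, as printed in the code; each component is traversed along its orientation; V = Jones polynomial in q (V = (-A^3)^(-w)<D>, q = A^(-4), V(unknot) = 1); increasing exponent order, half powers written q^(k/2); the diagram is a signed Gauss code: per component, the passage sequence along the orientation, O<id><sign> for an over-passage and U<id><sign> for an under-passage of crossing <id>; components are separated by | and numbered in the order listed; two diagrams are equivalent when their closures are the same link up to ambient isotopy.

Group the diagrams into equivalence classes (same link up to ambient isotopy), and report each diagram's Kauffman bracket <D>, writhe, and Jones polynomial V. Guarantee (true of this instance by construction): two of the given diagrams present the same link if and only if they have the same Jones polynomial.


classes: {D1} | {D2} | {D3}
V(D1) = -q^(-3/2) - 2q^(1/2) + q^(3/2) - q^(5/2) + q^(7/2)  [13 crossings, <D> = -A^-17 + A^-13 - A^-9 + 2A^-5 + A^3, w = -1]
D2 (bracket -A^-11 + A^-7 - A^-3 + 2A + A^9; 11 crossings at w = +5): V = -q^(3/2) - 2q^(7/2) + q^(9/2) - q^(11/2) + q^(13/2)
V(D3) = q^(-7/2) - q^(-5/2) + q^(-3/2) - 2q^(-1/2) - q^(3/2)  (w -1, c 13, <D> = A^-9 + 2A^-1 - A^3 + A^7 - A^11)
insight: V(q) takes 3 values over 3 diagrams, fixing the grouping


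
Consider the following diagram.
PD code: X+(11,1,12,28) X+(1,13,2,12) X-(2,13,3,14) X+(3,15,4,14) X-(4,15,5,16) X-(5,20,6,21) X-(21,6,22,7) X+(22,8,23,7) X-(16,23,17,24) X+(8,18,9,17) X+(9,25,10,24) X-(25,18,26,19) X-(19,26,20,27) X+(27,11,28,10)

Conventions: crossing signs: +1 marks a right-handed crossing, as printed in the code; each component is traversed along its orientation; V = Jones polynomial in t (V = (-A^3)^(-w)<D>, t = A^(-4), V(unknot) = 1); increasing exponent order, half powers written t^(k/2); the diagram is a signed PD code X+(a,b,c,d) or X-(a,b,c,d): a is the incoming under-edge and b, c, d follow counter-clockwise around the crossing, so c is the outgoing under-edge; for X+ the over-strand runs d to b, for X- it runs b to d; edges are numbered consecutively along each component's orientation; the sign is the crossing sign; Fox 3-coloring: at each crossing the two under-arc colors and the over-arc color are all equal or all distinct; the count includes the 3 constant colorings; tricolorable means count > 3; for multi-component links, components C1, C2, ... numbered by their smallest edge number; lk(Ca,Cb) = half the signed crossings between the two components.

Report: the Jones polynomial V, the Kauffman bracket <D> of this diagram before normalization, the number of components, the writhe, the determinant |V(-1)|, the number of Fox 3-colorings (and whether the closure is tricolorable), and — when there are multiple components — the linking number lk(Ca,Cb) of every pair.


V = -t^-3 + t^-2 - t^-1 + 3 - t + t^2 - t^3
<D> = -A^-12 + A^-8 - A^-4 + 3 - A^4 + A^8 - A^12 (w = 0)
1 component over 14 crossings, w = 0
27 Fox colorings among 3^14, |V(-1)| = 9: tricolorable
why: det 9 = |V(-1)|; divisible by 3, so tricolorable


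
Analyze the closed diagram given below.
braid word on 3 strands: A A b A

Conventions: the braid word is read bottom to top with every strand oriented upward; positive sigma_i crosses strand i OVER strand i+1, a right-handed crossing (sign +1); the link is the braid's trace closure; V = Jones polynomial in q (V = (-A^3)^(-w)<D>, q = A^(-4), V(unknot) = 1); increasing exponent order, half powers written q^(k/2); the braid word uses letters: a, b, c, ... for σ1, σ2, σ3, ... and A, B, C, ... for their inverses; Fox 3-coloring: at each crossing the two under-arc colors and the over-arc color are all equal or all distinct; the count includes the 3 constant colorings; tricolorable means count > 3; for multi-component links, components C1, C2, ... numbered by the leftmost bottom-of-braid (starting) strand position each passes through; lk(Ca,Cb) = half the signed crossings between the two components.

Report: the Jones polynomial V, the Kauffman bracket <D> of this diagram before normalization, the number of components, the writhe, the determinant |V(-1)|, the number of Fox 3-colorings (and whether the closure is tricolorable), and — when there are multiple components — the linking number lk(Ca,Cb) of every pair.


Jones polynomial: V(q) = -q^-4 + q^-3 + q^-1
<D> = A^-2 + A^6 - A^10; writhe -2
components 1, writhe -2 (4 crossings)
3-colorings: 9 of 3^4, det 3 — tricolorable
note: w = -2 shifts under R1 moves; the (-A^3)^(2) factor cancels that in V


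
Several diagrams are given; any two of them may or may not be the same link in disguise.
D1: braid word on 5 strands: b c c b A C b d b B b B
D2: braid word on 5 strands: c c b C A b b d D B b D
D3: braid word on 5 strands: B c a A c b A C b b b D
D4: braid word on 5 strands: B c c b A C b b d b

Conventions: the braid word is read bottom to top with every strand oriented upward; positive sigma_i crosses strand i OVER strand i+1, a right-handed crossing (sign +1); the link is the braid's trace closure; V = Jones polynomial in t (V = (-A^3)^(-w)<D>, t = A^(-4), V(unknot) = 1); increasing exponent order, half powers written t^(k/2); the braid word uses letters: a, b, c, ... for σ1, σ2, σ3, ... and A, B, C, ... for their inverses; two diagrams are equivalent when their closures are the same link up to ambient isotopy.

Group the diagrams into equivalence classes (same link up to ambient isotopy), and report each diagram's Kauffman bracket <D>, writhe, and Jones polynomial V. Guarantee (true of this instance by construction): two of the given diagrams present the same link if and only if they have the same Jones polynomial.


equivalence classes: {D1, D2, D3, D4}
D1 (bracket -A^-12 + A^-8 - A^-4 + 2 - A^4 + A^8; 12 crossings at w = +4): V = t - t^2 + 2t^3 - t^4 + t^5 - t^6
V(D2) = t - t^2 + 2t^3 - t^4 + t^5 - t^6  (w +2, c 12, <D> = -A^-18 + A^-14 - A^-10 + 2A^-6 - A^-2 + A^2)
V(D3) = t - t^2 + 2t^3 - t^4 + t^5 - t^6  (w +2, c 12, <D> = -A^-18 + A^-14 - A^-10 + 2A^-6 - A^-2 + A^2)
V(D4) = t - t^2 + 2t^3 - t^4 + t^5 - t^6  [10 crossings, <D> = -A^-12 + A^-8 - A^-4 + 2 - A^4 + A^8, w = +4]
key observation: one V(t) for all 4 diagrams — one class (guaranteed)


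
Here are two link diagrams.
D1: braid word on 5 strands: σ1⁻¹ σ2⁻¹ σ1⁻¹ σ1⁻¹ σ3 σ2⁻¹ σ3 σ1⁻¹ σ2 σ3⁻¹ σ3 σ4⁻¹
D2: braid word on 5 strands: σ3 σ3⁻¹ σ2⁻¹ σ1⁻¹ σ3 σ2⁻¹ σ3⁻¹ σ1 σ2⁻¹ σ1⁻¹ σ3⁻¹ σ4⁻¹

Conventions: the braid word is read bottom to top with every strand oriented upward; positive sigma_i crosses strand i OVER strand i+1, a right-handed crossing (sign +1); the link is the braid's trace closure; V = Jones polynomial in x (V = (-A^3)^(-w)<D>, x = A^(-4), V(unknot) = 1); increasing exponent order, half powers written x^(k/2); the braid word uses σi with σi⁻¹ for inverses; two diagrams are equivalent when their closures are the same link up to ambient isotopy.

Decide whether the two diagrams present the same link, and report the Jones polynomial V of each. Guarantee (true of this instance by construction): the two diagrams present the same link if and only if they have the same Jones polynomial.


equivalent: no
D1 (bracket A^-16 - A^-12 + 2A^-8 - 2A^-4 + 2 - 2A^4 + A^8; 12 crossings at w = -4): V = x^-5 - 2x^-4 + 2x^-3 - 2x^-2 + 2x^-1 - 1 + x
V(D2) = -x^-6 + x^-5 - x^-4 + 2x^-3 - x^-2 + x^-1  [12 crossings, <D> = A^-14 - A^-10 + 2A^-6 - A^-2 + A^2 - A^6, w = -6]
observation: V(x) takes 2 values over 2 diagrams, fixing the grouping


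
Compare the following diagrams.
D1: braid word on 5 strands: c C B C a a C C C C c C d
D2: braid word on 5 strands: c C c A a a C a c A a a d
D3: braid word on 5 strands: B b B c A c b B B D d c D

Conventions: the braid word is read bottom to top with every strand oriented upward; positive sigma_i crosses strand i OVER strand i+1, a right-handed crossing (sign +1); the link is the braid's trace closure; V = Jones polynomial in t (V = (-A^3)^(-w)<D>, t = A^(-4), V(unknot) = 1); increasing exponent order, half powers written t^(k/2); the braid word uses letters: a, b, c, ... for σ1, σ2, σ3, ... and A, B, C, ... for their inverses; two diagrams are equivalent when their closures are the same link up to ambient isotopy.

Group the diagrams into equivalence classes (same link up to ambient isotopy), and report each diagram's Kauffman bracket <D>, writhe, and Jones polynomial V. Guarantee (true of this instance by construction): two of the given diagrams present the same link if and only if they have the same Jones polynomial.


classes: {D1} | {D2} | {D3}
V(D1) = t^(-13/2) - t^(-11/2) + 2t^(-9/2) - 2t^(-7/2) + t^(-5/2) - 2t^(-3/2) - t^(1/2)  [13 crossings, <D> = A^-11 + 2A^-3 - A + 2A^5 - 2A^9 + A^13 - A^17, w = -3]
D2 (bracket -A^-3 + A^5 + A^9 + A^13; 13 crossings at w = +5): V = -t^(1/2) - t^(3/2) - t^(5/2) + t^(9/2)
V(D3) = -t^(-3/2) + t^(-1/2) - 2t^(1/2) + t^(3/2) - 2t^(5/2) + t^(7/2)  (w -1, c 13, <D> = -A^-17 + 2A^-13 - A^-9 + 2A^-5 - A^-1 + A^3)
insight: 3 classes among 3 diagrams; unequal V(t) rules out equality


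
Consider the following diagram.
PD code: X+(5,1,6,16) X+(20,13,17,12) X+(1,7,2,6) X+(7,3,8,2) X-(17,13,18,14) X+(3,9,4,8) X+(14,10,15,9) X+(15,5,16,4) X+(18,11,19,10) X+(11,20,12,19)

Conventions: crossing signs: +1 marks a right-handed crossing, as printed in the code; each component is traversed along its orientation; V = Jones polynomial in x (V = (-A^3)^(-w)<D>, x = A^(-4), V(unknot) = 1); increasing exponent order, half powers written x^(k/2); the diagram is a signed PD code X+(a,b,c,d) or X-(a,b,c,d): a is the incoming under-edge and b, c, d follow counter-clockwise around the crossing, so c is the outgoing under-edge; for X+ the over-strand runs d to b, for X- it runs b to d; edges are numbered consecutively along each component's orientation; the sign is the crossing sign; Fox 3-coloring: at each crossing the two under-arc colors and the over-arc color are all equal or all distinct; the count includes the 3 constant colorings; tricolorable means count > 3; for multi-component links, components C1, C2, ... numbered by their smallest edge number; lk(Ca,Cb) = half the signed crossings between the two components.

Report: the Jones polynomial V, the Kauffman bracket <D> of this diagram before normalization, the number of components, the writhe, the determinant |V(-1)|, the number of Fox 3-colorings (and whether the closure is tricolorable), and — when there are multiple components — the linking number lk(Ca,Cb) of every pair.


V(x) = -x^(5/2) - 2x^(9/2) + x^(11/2) - 2x^(13/2) + 2x^(15/2) - x^(17/2) + x^(19/2)
bracket: A^-14 - A^-10 + 2A^-6 - 2A^-2 + A^2 - 2A^6 - A^14, w = +8
2 components, writhe +8, over 10 crossings
lk(C1,C2) = +1
det 10, colorings 3 of 3^10 — not tricolorable
observation: |V(-1)| = 10: so not tricolorable, since 3 does not divide 10


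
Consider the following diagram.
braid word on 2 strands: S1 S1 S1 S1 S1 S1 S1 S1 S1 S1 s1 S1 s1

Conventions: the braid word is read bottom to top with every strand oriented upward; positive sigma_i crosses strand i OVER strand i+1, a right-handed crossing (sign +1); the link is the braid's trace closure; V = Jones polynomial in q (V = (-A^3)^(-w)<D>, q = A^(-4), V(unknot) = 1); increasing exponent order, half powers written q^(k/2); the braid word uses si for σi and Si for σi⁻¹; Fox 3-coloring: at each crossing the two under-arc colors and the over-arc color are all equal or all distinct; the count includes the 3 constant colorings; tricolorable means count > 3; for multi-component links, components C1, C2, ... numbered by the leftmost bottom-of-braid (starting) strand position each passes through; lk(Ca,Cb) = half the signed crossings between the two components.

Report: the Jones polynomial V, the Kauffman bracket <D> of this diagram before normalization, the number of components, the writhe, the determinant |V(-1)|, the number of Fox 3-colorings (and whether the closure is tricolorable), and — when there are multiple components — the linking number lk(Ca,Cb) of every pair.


V = -q^-13 + q^-12 - q^-11 + q^-10 - q^-9 + q^-8 - q^-7 + q^-6 + q^-4
<D> = -A^-11 - A^-3 + A - A^5 + A^9 - A^13 + A^17 - A^21 + A^25 (w = -9)
1 component over 13 crossings, w = -9
9 Fox colorings among 3^13, |V(-1)| = 9: tricolorable
why: w = -9 (over 13 crossings) is diagram-only; (-A^3)^(9) removes it from V


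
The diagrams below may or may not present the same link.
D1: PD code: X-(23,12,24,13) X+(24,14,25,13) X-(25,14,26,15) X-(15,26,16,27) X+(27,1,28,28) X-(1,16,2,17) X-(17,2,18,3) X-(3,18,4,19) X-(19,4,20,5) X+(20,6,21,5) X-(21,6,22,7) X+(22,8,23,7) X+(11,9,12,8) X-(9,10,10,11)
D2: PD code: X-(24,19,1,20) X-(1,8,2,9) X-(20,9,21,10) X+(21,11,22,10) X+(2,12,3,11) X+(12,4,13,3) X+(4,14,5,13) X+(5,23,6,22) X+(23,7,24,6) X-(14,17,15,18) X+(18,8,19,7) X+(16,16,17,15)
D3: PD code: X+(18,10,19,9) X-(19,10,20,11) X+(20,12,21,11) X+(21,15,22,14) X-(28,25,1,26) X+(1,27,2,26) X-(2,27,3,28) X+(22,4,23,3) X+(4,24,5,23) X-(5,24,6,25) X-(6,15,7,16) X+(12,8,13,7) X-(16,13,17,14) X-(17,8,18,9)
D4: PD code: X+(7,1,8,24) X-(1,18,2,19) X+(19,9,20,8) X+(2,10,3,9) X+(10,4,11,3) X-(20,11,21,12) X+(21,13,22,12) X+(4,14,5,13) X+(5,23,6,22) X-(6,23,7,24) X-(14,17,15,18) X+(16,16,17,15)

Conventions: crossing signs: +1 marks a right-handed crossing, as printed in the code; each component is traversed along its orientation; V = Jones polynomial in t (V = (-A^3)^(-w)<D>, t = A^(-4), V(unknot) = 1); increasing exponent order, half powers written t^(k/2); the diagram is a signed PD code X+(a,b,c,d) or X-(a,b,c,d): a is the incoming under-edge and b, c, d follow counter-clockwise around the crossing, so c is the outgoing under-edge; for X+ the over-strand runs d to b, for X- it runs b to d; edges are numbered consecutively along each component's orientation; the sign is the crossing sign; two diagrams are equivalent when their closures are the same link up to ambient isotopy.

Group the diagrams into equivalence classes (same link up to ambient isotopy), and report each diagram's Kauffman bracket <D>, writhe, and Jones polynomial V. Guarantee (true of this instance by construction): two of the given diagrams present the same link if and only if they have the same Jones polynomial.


classes: {D1} | {D2, D4} | {D3}
V(D1) = -t^-7 + t^-6 - t^-5 + t^-4 + t^-2  [14 crossings, <D> = A^-4 + A^4 - A^8 + A^12 - A^16, w = -4]
D2 (bracket -A^-12 + A^-8 - A^-4 + 2 - A^4 + A^8; 12 crossings at w = +4): V = t - t^2 + 2t^3 - t^4 + t^5 - t^6
D3 (bracket 1; 14 crossings at w = 0): V = 1
D4 (bracket -A^-12 + A^-8 - A^-4 + 2 - A^4 + A^8; 12 crossings at w = +4): V = t - t^2 + 2t^3 - t^4 + t^5 - t^6
insight: V(t) takes 3 values over 4 diagrams, fixing the grouping


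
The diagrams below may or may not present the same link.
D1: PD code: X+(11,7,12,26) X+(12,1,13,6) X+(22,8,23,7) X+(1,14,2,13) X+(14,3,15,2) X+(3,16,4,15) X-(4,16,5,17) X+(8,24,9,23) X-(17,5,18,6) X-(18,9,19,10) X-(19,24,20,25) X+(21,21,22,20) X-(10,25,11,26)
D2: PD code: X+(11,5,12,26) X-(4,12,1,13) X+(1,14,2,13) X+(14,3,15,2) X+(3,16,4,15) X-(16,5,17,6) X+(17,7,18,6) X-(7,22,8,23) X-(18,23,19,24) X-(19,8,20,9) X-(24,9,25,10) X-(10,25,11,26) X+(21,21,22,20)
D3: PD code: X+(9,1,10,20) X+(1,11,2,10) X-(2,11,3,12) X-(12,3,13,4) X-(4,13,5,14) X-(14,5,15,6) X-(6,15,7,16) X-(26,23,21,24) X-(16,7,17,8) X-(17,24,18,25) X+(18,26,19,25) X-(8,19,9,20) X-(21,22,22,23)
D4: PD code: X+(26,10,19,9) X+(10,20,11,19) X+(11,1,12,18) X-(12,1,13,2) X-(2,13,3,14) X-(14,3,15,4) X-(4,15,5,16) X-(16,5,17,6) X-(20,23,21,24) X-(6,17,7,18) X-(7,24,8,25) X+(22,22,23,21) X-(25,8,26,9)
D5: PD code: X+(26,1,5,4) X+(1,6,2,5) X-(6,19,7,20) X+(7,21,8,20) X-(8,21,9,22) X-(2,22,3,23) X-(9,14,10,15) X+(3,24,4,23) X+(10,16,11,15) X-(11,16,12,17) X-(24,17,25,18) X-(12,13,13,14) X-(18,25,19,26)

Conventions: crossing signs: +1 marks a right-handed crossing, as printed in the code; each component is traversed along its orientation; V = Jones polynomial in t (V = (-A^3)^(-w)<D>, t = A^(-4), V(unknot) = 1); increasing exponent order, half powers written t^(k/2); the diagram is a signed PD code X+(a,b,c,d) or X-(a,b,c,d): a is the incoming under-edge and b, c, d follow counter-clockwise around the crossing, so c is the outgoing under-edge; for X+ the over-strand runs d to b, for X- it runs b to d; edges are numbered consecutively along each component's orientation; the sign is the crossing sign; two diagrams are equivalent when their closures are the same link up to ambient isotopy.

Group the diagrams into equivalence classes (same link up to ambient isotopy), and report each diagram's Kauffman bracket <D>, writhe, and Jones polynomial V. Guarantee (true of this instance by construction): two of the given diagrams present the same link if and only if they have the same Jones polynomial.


equivalence classes: {D1} | {D2, D5} | {D3, D4}
D1 (bracket A^-1 + A^7; 13 crossings at w = +3): V = -t^(1/2) - t^(5/2)
V(D2) = t^(-7/2) - t^(-5/2) + t^(-3/2) - 2t^(-1/2) - t^(3/2)  (w -1, c 13, <D> = A^-9 + 2A^-1 - A^3 + A^7 - A^11)
V(D3) = t^(-15/2) - t^(-7/2) - t^(-5/2) - t^(-3/2)  (w -7, c 13, <D> = A^-15 + A^-11 + A^-7 - A^9)
V(D4) = t^(-15/2) - t^(-7/2) - t^(-5/2) - t^(-3/2)  [13 crossings, <D> = A^-9 + A^-5 + A^-1 - A^15, w = -5]
V(D5) = t^(-7/2) - t^(-5/2) + t^(-3/2) - 2t^(-1/2) - t^(3/2)  (w -3, c 13, <D> = A^-15 + 2A^-7 - A^-3 + A - A^5)
key observation: V(t) takes 3 values over 5 diagrams, fixing the grouping


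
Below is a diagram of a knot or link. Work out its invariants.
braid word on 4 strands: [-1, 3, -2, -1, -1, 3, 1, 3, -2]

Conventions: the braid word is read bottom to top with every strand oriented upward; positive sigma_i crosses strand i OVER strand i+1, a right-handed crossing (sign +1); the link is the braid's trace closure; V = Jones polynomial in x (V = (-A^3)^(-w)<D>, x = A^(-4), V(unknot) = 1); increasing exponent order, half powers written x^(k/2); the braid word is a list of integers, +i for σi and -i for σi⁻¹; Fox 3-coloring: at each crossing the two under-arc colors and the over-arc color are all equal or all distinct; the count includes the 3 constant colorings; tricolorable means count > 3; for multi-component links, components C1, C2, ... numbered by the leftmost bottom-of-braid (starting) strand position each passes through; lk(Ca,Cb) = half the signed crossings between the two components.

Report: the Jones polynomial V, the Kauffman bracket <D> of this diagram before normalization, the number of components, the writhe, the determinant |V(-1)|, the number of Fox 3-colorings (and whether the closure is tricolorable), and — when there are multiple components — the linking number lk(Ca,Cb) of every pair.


Jones polynomial: V(x) = -x^-3 + 2x^-2 - 2x^-1 + 3 - 2x + 2x^2 - x^3
<D> = A^-15 - 2A^-11 + 2A^-7 - 3A^-3 + 2A - 2A^5 + A^9; writhe -1
components 1, writhe -1 (9 crossings)
3-colorings: 3 of 3^9, det 13 — not tricolorable
note: |V(-1)| = 13: so not tricolorable, since 3 does not divide 13


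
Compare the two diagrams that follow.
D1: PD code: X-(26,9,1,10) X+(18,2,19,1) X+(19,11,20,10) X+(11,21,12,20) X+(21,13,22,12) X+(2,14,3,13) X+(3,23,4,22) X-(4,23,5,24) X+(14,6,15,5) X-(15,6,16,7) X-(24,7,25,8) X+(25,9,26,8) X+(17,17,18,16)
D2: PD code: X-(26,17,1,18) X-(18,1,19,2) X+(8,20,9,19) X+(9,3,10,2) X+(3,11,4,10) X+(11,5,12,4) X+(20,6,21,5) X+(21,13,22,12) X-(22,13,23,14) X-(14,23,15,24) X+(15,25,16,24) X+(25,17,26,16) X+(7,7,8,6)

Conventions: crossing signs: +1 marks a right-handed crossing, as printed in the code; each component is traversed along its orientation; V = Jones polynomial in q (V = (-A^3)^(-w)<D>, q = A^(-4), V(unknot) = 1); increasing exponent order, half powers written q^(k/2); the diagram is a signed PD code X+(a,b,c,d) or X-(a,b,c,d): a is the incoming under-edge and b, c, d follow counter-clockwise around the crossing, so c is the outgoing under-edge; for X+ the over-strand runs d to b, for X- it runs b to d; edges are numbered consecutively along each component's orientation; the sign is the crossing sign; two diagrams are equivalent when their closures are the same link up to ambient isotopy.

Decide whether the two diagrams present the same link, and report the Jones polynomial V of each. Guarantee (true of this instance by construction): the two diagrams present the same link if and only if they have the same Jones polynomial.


same link: yes
V(D1) = q - q^2 + 2q^3 - q^4 + q^5 - q^6  [13 crossings, <D> = A^-9 - A^-5 + A^-1 - 2A^3 + A^7 - A^11, w = +5]
D2 (bracket A^-9 - A^-5 + A^-1 - 2A^3 + A^7 - A^11; 13 crossings at w = +5): V = q - q^2 + 2q^3 - q^4 + q^5 - q^6
note: from 13 to 13 crossings by R-moves: one link, two diagrams


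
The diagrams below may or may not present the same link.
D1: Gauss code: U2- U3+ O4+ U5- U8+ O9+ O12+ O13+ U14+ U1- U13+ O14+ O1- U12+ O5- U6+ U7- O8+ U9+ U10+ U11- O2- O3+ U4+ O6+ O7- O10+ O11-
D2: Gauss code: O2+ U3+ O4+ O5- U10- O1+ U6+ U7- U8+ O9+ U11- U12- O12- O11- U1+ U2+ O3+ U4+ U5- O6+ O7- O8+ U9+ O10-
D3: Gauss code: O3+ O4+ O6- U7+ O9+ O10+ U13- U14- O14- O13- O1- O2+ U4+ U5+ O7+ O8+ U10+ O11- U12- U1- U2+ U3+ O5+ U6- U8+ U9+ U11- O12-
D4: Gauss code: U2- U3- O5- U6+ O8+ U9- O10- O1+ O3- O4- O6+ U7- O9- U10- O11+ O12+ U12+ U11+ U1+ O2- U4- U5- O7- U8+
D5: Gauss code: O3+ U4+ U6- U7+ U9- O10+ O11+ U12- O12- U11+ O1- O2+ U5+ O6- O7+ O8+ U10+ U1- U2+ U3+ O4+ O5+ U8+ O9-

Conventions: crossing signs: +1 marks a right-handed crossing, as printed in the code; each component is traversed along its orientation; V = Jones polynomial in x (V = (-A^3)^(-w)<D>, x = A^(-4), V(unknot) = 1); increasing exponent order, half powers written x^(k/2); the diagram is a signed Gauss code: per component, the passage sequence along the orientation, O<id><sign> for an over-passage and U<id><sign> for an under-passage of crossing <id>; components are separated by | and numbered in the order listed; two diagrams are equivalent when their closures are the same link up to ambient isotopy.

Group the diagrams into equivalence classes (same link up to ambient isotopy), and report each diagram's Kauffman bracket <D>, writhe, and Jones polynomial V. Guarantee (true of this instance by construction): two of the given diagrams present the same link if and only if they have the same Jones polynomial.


classes: {D1} | {D2, D3, D5} | {D4}
V(D1) = 1  [14 crossings, <D> = A^12, w = +4]
V(D2) = x - x^2 + 2x^3 - x^4 + x^5 - x^6  [12 crossings, <D> = -A^-18 + A^-14 - A^-10 + 2A^-6 - A^-2 + A^2, w = +2]
V(D3) = x - x^2 + 2x^3 - x^4 + x^5 - x^6  [14 crossings, <D> = -A^-18 + A^-14 - A^-10 + 2A^-6 - A^-2 + A^2, w = +2]
D4 (bracket A^-2 - A^2 + 2A^6 - A^10 + A^14 - A^18; 12 crossings at w = -2): V = -x^-6 + x^-5 - x^-4 + 2x^-3 - x^-2 + x^-1
V(D5) = x - x^2 + 2x^3 - x^4 + x^5 - x^6  (w +4, c 12, <D> = -A^-12 + A^-8 - A^-4 + 2 - A^4 + A^8)
note: 3 values of V(x) split the 5 diagrams


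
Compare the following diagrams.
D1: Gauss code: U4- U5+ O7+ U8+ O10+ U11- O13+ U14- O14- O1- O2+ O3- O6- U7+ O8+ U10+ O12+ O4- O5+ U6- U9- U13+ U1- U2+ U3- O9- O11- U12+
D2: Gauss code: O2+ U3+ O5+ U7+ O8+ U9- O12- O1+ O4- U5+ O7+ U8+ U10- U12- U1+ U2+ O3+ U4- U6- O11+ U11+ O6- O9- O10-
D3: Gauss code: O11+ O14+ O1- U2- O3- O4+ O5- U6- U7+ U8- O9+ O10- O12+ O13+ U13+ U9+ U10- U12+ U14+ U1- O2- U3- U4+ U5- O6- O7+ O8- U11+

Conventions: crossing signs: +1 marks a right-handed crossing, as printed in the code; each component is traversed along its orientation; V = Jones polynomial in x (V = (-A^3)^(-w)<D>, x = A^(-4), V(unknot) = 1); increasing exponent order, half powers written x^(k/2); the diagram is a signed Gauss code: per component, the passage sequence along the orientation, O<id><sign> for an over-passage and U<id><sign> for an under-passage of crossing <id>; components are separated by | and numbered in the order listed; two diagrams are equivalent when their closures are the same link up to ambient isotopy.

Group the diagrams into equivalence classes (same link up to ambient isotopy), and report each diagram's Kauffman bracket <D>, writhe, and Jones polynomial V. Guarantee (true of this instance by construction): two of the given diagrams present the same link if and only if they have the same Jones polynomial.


equivalence classes: {D1, D2} | {D3}
D1 (bracket A^-20 - 2A^-16 + 2A^-12 - 2A^-8 + 2A^-4 - 1 + A^4; 14 crossings at w = 0): V = x^-1 - 1 + 2x - 2x^2 + 2x^3 - 2x^4 + x^5
V(D2) = x^-1 - 1 + 2x - 2x^2 + 2x^3 - 2x^4 + x^5  (w +2, c 12, <D> = A^-14 - 2A^-10 + 2A^-6 - 2A^-2 + 2A^2 - A^6 + A^10)
D3 (bracket A^4 + A^12 - A^16; 14 crossings at w = 0): V = -x^-4 + x^-3 + x^-1
key observation: 2 classes among 3 diagrams; unequal V(x) rules out equality


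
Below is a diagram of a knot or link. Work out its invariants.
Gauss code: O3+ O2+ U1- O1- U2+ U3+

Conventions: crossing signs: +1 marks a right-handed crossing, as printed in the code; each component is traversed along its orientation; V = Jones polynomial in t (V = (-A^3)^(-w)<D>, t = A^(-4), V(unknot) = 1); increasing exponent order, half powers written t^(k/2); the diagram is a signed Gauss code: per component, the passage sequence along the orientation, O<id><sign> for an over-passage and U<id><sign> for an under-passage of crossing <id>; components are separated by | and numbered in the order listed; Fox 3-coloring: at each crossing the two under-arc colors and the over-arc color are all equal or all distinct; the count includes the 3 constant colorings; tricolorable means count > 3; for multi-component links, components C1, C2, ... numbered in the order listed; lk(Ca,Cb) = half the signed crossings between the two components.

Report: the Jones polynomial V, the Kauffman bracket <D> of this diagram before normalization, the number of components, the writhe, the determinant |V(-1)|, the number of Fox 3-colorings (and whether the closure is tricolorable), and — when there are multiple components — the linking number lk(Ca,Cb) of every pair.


V = 1
<D> = -A^3 (w = +1)
1 component over 3 crossings, w = +1
3 Fox colorings among 3^3, |V(-1)| = 1: not tricolorable
why: w = +1 shifts under R1 moves; the (-A^3)^(-1) factor cancels that in V


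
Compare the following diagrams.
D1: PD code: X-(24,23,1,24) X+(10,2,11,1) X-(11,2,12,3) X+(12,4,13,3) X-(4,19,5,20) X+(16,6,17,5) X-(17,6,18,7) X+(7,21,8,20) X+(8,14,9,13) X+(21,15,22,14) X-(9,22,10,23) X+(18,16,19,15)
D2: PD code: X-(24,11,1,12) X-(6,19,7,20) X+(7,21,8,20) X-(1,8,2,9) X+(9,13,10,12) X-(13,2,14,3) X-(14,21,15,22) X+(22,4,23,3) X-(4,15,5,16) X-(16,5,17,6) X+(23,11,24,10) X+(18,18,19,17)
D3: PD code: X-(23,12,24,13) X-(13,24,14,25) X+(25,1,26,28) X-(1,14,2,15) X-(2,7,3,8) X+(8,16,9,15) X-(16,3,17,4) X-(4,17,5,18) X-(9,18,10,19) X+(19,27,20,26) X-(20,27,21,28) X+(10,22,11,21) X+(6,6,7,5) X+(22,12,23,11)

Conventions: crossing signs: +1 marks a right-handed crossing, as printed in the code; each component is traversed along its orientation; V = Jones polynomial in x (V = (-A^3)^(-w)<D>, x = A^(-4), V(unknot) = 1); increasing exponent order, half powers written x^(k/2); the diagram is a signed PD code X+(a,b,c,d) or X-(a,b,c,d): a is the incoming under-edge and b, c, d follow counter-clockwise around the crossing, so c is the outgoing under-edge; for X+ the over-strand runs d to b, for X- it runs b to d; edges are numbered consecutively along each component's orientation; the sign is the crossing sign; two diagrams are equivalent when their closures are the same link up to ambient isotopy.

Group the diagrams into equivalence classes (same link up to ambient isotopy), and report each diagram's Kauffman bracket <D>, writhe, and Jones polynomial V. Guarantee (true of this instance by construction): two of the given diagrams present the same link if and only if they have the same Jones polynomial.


equivalence classes: {D1} | {D2, D3}
D1 (bracket A^6; 12 crossings at w = +2): V = 1
V(D2) = -x^-6 + x^-5 - x^-4 + 2x^-3 - x^-2 + x^-1  (w -2, c 12, <D> = A^-2 - A^2 + 2A^6 - A^10 + A^14 - A^18)
V(D3) = -x^-6 + x^-5 - x^-4 + 2x^-3 - x^-2 + x^-1  [14 crossings, <D> = A^-2 - A^2 + 2A^6 - A^10 + A^14 - A^18, w = -2]
key observation: V(x) takes 2 values over 3 diagrams, fixing the grouping


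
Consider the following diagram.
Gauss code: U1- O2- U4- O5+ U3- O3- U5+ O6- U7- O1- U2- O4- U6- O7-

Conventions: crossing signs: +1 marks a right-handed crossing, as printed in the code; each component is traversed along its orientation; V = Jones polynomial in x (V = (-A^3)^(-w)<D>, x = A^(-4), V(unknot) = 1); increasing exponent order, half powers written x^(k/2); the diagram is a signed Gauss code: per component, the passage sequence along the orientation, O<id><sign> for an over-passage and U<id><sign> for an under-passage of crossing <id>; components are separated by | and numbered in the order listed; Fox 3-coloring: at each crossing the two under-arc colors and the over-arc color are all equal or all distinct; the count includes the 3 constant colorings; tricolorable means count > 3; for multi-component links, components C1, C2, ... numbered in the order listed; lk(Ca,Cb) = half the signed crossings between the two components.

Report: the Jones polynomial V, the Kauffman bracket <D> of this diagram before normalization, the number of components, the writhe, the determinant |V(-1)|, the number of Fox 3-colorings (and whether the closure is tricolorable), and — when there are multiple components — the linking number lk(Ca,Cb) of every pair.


V(x) = -x^-7 + x^-6 - x^-5 + x^-4 + x^-2
bracket: -A^-7 - A + A^5 - A^9 + A^13, w = -5
1 component, writhe -5, over 7 crossings
det 5, colorings 3 of 3^7 — not tricolorable
observation: w = -5 (over 7 crossings) is diagram-only; (-A^3)^(5) removes it from V


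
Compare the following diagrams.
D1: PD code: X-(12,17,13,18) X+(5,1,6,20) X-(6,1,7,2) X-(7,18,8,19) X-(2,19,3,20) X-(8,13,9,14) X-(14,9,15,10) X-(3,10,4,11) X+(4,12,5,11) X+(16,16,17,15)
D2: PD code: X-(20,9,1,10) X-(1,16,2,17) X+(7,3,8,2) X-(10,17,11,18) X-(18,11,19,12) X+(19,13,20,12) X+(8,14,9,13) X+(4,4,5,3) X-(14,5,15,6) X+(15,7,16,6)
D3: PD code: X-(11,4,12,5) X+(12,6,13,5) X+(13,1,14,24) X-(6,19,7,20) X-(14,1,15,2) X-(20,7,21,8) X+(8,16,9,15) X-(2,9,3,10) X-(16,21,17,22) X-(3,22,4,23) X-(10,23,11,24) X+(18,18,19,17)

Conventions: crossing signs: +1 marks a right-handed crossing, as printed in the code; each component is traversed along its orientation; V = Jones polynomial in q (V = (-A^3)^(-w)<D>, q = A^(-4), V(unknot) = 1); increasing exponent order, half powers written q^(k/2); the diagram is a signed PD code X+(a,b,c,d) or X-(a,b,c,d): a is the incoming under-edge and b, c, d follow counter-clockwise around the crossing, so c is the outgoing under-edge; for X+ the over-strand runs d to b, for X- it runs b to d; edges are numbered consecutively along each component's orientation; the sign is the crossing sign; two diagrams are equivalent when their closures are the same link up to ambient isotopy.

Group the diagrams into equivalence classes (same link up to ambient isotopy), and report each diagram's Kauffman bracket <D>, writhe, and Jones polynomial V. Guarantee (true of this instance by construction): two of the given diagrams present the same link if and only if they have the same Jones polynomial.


classes: {D1} | {D2} | {D3}
V(D1) = -q^-4 + q^-3 + q^-1  [10 crossings, <D> = A^-8 + 1 - A^4, w = -4]
V(D2) = 1  (w 0, c 10, <D> = 1)
D3 (bracket A^-8 - A^-4 + 2 - A^4 + A^8 - A^12; 12 crossings at w = -4): V = -q^-6 + q^-5 - q^-4 + 2q^-3 - q^-2 + q^-1
note: V(q) takes 3 values over 3 diagrams, fixing the grouping


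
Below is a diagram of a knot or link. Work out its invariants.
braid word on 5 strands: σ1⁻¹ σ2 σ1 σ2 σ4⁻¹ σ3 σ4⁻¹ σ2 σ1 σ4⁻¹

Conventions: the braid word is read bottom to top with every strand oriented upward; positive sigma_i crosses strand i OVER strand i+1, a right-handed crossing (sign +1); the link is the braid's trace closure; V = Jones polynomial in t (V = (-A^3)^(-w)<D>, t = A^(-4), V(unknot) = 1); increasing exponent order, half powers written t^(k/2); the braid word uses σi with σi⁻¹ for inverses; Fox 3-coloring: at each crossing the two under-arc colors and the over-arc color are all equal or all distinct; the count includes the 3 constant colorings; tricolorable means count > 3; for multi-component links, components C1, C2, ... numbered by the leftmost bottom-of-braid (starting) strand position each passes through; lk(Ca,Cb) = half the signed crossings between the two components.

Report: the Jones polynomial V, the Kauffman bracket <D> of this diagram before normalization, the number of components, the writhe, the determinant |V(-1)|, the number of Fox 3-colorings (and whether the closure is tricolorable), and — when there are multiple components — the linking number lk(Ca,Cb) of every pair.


Jones polynomial: V(t) = -t^-3 + t^-2 - t^-1 + 3 - t + t^2 - t^3
<D> = -A^-6 + A^-2 - A^2 + 3A^6 - A^10 + A^14 - A^18; writhe +2
components 1, writhe +2 (10 crossings)
3-colorings: 27 of 3^10, det 9 — tricolorable
note: palindromic: swapping t for 1/t fixes V


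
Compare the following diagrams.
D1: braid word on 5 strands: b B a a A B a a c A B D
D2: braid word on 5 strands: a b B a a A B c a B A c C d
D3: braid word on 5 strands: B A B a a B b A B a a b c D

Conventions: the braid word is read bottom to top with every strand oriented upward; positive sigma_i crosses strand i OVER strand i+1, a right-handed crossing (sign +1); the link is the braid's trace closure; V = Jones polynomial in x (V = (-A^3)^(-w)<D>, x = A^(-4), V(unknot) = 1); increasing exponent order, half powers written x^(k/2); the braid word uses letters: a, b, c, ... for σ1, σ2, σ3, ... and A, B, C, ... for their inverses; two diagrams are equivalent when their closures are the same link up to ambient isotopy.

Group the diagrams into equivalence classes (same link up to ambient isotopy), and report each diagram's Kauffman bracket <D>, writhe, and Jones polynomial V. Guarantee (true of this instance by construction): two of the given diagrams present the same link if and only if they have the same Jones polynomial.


grouping into links: {D1, D2, D3}
V(D1) = x^-2 - x^-1 + 1 - x + x^2  (w 0, c 12, <D> = A^-8 - A^-4 + 1 - A^4 + A^8)
V(D2) = x^-2 - x^-1 + 1 - x + x^2  [14 crossings, <D> = A^-2 - A^2 + A^6 - A^10 + A^14, w = +2]
V(D3) = x^-2 - x^-1 + 1 - x + x^2  [14 crossings, <D> = A^-8 - A^-4 + 1 - A^4 + A^8, w = 0]
why: all 3 diagrams share one V(x), hence one class


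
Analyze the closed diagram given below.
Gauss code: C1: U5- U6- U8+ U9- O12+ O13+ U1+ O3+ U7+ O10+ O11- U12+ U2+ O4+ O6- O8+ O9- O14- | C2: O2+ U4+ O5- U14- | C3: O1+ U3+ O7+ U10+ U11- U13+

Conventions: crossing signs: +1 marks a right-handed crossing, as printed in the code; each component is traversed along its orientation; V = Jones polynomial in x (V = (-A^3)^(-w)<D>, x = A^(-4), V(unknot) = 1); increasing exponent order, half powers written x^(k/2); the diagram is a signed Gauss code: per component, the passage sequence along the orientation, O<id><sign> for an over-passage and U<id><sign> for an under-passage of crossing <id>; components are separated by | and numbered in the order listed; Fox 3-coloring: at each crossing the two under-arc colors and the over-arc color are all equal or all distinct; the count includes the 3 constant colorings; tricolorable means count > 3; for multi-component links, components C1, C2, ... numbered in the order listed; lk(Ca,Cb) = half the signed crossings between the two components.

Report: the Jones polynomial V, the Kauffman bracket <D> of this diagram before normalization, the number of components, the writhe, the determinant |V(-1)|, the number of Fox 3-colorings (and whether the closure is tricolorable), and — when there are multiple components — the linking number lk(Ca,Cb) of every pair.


Jones polynomial: V(x) = x + x^2 + x^3 + x^6
<D> = A^-12 + 1 + A^4 + A^8; writhe +4
components 3, writhe +4 (14 crossings)
linking number lk(C1,C2) = 0
lk(C1,C3): +2
lk(C2,C3) = 0
3-colorings: 9 of 3^14, det 0 — tricolorable
note: the span of V is 5, within the link bound 14 + 3 - 1
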